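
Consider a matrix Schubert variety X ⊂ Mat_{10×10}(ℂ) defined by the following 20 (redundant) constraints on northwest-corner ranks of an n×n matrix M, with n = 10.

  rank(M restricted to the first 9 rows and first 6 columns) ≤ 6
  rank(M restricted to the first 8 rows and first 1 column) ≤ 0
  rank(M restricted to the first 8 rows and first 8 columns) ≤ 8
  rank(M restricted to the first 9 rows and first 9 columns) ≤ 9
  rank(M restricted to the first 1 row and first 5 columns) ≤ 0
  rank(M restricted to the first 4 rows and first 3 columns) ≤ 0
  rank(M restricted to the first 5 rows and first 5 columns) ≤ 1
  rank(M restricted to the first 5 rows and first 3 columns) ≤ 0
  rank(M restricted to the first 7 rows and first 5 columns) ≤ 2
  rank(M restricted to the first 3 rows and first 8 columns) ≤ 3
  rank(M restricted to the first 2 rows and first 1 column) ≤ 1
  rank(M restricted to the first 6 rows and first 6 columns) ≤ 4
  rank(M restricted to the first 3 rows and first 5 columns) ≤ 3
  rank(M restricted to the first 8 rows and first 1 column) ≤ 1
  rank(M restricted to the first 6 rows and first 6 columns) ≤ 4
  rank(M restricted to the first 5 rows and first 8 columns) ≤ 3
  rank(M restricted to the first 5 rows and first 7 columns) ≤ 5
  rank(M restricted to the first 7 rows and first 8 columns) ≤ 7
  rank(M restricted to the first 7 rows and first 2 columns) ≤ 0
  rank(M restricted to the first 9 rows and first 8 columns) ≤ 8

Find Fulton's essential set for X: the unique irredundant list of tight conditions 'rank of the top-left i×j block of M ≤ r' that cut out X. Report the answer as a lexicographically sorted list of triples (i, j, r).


Computing R[i][j] = min implied NW-rank bound (n=10, 20 conditions):

  R[1]: 0  0  0  0  0  1  1  1  1  1
  R[2]: 0  0  0  1  1  2  2  2  2  2
  R[3]: 0  0  0  1  1  2  3  3  3  3
  R[4]: 0  0  0  1  1  2  3  3  4  4
  R[5]: 0  0  0  1  1  2  3  3  4  5
  R[6]: 0  0  1  2  2  3  4  4  5  6
  R[7]: 0  0  1  2  2  3  4  5  6  7
  R[8]: 0  1  2  3  3  4  5  6  7  8
  R[9]: 1  2  3  4  4  5  6  7  8  9
  R[10]: 1  2  3  4  5  6  7  8  9  10

hence w(1..10) = (6, 4, 7, 9, 10, 3, 8, 2, 1, 5).

Fulton essential set (7 of the 28 Rothe cells):

[(1, 5, 0), (5, 3, 0), (5, 5, 1), (5, 8, 3), (7, 2, 0), (7, 5, 2), (8, 1, 0)]


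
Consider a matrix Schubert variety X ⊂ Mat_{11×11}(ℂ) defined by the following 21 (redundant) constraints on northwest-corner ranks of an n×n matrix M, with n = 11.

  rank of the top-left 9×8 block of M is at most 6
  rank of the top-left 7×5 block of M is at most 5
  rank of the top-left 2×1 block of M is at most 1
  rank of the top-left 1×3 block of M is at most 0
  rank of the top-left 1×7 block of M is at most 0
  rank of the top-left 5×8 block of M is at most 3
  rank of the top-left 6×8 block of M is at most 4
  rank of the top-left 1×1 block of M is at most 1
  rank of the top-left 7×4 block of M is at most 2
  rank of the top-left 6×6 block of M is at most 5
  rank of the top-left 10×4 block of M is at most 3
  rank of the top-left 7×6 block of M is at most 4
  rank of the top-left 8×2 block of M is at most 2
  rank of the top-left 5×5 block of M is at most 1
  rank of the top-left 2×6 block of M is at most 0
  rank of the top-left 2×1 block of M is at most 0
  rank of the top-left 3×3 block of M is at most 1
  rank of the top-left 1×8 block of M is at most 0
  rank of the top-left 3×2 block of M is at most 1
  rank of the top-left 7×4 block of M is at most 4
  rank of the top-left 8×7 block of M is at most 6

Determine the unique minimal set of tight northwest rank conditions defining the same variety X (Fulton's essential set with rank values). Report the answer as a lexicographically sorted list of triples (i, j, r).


Propagating the 21 rank bounds to every northwest block:

  i=1: 0, 0, 0, 0, 0, 0, 0, 0, 1, 1, 1
  i=2: 0, 0, 0, 0, 0, 0, 1, 1, 2, 2, 2
  i=3: 1, 1, 1, 1, 1, 1, 2, 2, 3, 3, 3
  i=4: 1, 1, 1, 1, 1, 2, 3, 3, 4, 4, 4
  i=5: 1, 1, 1, 1, 1, 2, 3, 3, 4, 5, 5
  i=6: 1, 2, 2, 2, 2, 3, 4, 4, 5, 6, 6
  i=7: 1, 2, 2, 2, 3, 4, 5, 5, 6, 7, 7
  i=8: 1, 2, 3, 3, 4, 5, 6, 6, 7, 8, 8
  i=9: 1, 2, 3, 3, 4, 5, 6, 6, 7, 8, 9
  i=10: 1, 2, 3, 3, 4, 5, 6, 7, 8, 9, 10
  i=11: 1, 2, 3, 4, 5, 6, 7, 8, 9, 10, 11

hence w(1..11) = (9, 7, 1, 6, 10, 2, 5, 3, 11, 8, 4).

|D(w)|=28, |Ess(w)|=7:

[(1, 8, 0), (2, 6, 0), (5, 5, 1), (5, 8, 3), (7, 4, 2), (9, 8, 6), (10, 4, 3)]


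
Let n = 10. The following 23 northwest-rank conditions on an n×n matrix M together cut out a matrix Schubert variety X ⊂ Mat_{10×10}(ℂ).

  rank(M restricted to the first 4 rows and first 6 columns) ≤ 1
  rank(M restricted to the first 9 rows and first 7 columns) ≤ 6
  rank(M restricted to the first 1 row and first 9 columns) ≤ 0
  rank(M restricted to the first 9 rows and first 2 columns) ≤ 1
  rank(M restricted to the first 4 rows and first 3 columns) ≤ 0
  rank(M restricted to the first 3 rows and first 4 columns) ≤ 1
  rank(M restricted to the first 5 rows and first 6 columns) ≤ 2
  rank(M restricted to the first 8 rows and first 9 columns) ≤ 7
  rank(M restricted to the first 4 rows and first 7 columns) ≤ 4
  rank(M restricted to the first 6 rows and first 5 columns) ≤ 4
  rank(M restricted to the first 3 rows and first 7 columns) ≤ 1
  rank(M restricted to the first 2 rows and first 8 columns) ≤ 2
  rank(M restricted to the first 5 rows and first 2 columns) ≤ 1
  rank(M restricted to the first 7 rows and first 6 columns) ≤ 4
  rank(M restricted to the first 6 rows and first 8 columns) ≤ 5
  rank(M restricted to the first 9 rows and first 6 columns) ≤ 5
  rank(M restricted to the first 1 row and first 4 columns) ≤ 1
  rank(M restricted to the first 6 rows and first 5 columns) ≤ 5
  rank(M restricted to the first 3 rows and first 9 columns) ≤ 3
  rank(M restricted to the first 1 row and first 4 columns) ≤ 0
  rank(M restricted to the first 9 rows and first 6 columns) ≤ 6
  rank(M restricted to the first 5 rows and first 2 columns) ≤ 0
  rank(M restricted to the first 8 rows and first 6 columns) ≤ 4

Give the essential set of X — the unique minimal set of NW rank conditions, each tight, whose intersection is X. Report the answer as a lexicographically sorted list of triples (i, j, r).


The tightest implied rank at each (i,j), from the 23 conditions:

  row 1: 0 0 0 0 0 0 0 0 0 1
  row 2: 0 0 0 1 1 1 1 1 1 2
  row 3: 0 0 0 1 1 1 1 2 2 3
  row 4: 0 0 0 1 1 1 2 3 3 4
  row 5: 0 0 1 2 2 2 3 4 4 5
  row 6: 1 1 2 3 3 3 4 5 5 6
  row 7: 1 1 2 3 4 4 5 6 6 7
  row 8: 1 1 2 3 4 4 5 6 7 8
  row 9: 1 1 2 3 4 5 6 7 8 9
  row 10: 1 2 3 4 5 6 7 8 9 10

giving w = (10, 4, 8, 7, 3, 1, 5, 9, 6, 2) via Δ²R.

D(w) has 29 cells with 7 SE-corners; essential set:

[(1, 9, 0), (3, 7, 1), (4, 3, 0), (4, 6, 1), (5, 2, 0), (8, 6, 4), (9, 2, 1)]


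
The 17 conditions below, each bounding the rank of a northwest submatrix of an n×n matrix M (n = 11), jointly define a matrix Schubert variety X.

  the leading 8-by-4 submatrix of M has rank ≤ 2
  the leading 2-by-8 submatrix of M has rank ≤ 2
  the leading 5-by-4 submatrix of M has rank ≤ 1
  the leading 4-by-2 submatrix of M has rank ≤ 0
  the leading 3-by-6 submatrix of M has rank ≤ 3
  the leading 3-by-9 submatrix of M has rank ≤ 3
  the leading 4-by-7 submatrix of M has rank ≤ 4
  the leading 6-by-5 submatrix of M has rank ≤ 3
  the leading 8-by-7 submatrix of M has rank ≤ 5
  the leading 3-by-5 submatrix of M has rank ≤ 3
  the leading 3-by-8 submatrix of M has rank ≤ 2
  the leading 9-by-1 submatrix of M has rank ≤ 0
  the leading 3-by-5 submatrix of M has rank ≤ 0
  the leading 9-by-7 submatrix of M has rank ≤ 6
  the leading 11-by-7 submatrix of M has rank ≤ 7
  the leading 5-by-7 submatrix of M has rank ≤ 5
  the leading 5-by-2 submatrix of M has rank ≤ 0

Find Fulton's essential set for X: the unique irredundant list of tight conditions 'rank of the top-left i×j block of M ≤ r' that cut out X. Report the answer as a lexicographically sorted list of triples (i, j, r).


The tightest implied rank at each (i,j), from the 17 conditions:

  R[1]: 0  0  0  0  0  1  1  1  1  1  1
  R[2]: 0  0  0  0  0  1  2  2  2  2  2
  R[3]: 0  0  0  0  0  1  2  2  3  3  3
  R[4]: 0  0  1  1  1  2  3  3  4  4  4
  R[5]: 0  0  1  1  2  3  4  4  5  5  5
  R[6]: 0  1  2  2  3  4  5  5  6  6  6
  R[7]: 0  1  2  2  3  4  5  6  7  7  7
  R[8]: 0  1  2  2  3  4  5  6  7  8  8
  R[9]: 0  1  2  3  4  5  6  7  8  9  9
  R[10]: 1  2  3  4  5  6  7  8  9  10  10
  R[11]: 1  2  3  4  5  6  7  8  9  10  11

giving w = (6, 7, 9, 3, 5, 2, 8, 10, 4, 1, 11) via Δ²R.

Fulton essential set (6 of the 27 Rothe cells):

[(3, 5, 0), (3, 8, 2), (5, 2, 0), (5, 4, 1), (8, 4, 2), (9, 1, 0)]


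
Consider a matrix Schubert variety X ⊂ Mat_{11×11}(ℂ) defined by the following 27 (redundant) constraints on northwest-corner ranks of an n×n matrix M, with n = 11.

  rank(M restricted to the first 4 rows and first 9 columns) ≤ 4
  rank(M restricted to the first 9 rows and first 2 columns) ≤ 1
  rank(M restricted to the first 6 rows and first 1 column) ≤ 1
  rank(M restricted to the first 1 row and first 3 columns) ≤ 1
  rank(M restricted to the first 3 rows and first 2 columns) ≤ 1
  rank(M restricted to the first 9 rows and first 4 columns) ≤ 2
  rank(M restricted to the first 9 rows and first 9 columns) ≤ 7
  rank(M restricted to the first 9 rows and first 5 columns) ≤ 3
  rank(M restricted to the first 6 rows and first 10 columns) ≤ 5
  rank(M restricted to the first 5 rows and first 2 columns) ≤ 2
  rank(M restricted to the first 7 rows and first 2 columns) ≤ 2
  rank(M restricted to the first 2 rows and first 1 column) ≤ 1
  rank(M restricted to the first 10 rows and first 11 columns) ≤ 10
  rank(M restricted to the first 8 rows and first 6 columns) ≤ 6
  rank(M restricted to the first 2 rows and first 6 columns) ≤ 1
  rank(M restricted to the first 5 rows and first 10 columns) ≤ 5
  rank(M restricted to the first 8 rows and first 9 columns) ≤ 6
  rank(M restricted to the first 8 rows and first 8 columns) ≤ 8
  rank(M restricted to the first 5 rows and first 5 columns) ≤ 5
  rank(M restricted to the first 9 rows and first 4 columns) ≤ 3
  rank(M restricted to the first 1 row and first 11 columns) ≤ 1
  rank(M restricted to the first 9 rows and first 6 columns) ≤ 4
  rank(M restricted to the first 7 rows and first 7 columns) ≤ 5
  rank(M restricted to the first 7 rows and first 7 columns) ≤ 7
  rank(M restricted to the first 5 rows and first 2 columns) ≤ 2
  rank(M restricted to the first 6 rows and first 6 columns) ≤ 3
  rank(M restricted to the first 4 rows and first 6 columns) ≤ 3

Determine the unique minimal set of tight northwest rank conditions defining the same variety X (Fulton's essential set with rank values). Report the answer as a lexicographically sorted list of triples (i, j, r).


Recovering R(i,j) via the rank-extension bound from the 27 conditions:

  row 1: 1 1 1 1 1 1 1 1 1 1 1
  row 2: 1 1 1 1 1 1 2 2 2 2 2
  row 3: 1 1 2 2 2 2 3 3 3 3 3
  row 4: 1 1 2 2 3 3 4 4 4 4 4
  row 5: 1 1 2 2 3 3 4 5 5 5 5
  row 6: 1 1 2 2 3 3 4 5 5 5 6
  row 7: 1 1 2 2 3 4 5 6 6 6 7
  row 8: 1 1 2 2 3 4 5 6 6 7 8
  row 9: 1 1 2 2 3 4 5 6 7 8 9
  row 10: 1 2 3 3 4 5 6 7 8 9 10
  row 11: 1 2 3 4 5 6 7 8 9 10 11

the unique w with this rank table is (1, 7, 3, 5, 8, 11, 6, 10, 9, 2, 4).

D(w) has 23 cells with 6 SE-corners; essential set:

[(2, 6, 1), (6, 6, 3), (6, 10, 5), (8, 9, 6), (9, 2, 1), (9, 4, 2)]


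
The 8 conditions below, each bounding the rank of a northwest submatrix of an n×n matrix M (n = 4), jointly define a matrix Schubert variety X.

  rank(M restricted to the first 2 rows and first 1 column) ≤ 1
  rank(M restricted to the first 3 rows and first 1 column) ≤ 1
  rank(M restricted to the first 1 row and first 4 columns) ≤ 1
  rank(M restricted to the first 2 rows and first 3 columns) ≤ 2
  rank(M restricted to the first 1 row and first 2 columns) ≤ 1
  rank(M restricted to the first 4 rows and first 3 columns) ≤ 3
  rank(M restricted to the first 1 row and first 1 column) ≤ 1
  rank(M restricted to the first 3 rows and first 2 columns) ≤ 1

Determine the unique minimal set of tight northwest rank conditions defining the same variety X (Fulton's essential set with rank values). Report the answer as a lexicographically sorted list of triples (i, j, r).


Propagating the 8 rank bounds to every northwest block:

  R[1]: 1  1  1  1
  R[2]: 1  1  2  2
  R[3]: 1  1  2  3
  R[4]: 1  2  3  4

hence w(1..4) = (1, 3, 4, 2).

1 SE-corner of the 2-cell Rothe diagram gives Ess(w):

[(3, 2, 1)]


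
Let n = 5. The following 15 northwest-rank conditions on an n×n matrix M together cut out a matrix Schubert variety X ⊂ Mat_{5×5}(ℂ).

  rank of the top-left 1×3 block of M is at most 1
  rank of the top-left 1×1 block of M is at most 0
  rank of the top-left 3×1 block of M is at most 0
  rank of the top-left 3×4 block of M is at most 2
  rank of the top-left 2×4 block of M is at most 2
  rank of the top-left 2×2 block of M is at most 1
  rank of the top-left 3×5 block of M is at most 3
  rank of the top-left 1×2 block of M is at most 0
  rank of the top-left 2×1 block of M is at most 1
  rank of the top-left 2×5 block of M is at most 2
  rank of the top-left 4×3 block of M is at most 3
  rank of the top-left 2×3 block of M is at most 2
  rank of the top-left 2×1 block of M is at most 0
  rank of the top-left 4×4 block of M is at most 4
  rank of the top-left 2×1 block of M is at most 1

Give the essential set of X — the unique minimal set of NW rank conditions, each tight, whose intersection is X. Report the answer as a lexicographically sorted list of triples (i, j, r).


Rank table r_w(5×5) implied by the 15 constraints:

  R[1]: 0 | 0 | 1 | 1 | 1
  R[2]: 0 | 1 | 2 | 2 | 2
  R[3]: 0 | 1 | 2 | 2 | 3
  R[4]: 1 | 2 | 3 | 3 | 4
  R[5]: 1 | 2 | 3 | 4 | 5

hence w(1..5) = (3, 2, 5, 1, 4).

|D(w)|=5, |Ess(w)|=3:

[(1, 2, 0), (3, 1, 0), (3, 4, 2)]


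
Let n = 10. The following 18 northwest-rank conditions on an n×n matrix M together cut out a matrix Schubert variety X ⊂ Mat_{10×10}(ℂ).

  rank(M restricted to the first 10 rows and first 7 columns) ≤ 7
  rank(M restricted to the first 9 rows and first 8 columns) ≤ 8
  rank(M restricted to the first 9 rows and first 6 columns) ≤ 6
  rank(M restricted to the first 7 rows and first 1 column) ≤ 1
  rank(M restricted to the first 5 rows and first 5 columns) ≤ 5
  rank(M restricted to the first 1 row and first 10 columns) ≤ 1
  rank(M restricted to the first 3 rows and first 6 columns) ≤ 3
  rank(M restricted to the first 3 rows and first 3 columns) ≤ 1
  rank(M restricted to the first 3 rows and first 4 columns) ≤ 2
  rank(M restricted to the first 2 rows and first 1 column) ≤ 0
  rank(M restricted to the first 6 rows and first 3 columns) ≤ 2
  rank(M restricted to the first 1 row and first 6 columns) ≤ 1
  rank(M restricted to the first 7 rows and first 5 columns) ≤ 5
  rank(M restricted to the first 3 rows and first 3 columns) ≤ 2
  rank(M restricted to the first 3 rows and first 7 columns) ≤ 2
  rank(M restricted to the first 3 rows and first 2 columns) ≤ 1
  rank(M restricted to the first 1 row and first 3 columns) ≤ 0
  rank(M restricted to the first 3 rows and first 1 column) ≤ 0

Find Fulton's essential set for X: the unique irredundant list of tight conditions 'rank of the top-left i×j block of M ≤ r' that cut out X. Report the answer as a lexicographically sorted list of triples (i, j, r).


Recovering R(i,j) via the rank-extension bound from the 18 conditions:

  row 1: 0 0 0 1 1 1 1 1 1 1
  row 2: 0 1 1 2 2 2 2 2 2 2
  row 3: 0 1 1 2 2 2 2 3 3 3
  row 4: 1 2 2 3 3 3 3 4 4 4
  row 5: 1 2 2 3 4 4 4 5 5 5
  row 6: 1 2 2 3 4 5 5 6 6 6
  row 7: 1 2 3 4 5 6 6 7 7 7
  row 8: 1 2 3 4 5 6 7 8 8 8
  row 9: 1 2 3 4 5 6 7 8 9 9
  row 10: 1 2 3 4 5 6 7 8 9 10

second differences of R give the permutation w = (4, 2, 8, 1, 5, 6, 3, 7, 9, 10).

|D(w)|=11, |Ess(w)|=5:

[(1, 3, 0), (3, 1, 0), (3, 3, 1), (3, 7, 2), (6, 3, 2)]


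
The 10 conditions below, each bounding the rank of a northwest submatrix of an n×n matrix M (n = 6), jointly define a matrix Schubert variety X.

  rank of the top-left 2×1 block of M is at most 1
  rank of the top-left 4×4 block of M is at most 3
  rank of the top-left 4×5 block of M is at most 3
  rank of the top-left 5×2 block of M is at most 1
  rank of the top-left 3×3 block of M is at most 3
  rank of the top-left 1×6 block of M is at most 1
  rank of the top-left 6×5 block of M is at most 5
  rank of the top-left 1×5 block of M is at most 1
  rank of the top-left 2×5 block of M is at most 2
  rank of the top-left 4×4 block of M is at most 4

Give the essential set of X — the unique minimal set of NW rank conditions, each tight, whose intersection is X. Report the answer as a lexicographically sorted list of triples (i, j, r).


Recovering R(i,j) via the rank-extension bound from the 10 conditions:

  R[1]: 1 1 1 1 1 1
  R[2]: 1 1 2 2 2 2
  R[3]: 1 1 2 3 3 3
  R[4]: 1 1 2 3 3 4
  R[5]: 1 1 2 3 4 5
  R[6]: 1 2 3 4 5 6

hence w(1..6) = (1, 3, 4, 6, 5, 2).

Rothe diagram D(w) (5 cells), 2 SE-corners (essential conditions):

[(4, 5, 3), (5, 2, 1)]


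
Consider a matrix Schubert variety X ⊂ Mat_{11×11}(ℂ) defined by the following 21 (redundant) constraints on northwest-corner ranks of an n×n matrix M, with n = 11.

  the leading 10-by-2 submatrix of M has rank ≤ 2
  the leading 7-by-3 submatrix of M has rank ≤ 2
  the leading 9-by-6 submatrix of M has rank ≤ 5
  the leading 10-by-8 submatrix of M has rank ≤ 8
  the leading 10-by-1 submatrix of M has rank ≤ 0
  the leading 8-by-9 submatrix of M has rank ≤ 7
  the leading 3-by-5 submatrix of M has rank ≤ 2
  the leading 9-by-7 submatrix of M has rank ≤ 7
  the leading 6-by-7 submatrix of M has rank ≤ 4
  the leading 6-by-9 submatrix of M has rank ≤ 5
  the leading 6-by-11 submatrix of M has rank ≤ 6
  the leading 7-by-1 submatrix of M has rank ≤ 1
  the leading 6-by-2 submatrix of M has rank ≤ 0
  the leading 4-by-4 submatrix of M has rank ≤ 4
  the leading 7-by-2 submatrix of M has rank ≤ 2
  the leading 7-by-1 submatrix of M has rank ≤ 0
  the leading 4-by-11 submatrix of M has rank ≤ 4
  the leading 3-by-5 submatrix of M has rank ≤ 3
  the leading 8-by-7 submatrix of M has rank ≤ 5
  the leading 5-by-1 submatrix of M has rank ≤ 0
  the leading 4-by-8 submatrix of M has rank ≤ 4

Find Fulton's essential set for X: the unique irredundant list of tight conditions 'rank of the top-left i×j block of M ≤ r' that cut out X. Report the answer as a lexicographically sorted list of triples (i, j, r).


The tightest implied rank at each (i,j), from the 21 conditions:

  R[1]: 0 0 1 1 1 1 1 1 1 1 1
  R[2]: 0 0 1 2 2 2 2 2 2 2 2
  R[3]: 0 0 1 2 2 3 3 3 3 3 3
  R[4]: 0 0 1 2 3 4 4 4 4 4 4
  R[5]: 0 0 1 2 3 4 4 5 5 5 5
  R[6]: 0 0 1 2 3 4 4 5 5 6 6
  R[7]: 0 1 2 3 4 5 5 6 6 7 7
  R[8]: 0 1 2 3 4 5 5 6 7 8 8
  R[9]: 0 1 2 3 4 5 6 7 8 9 9
  R[10]: 0 1 2 3 4 5 6 7 8 9 10
  R[11]: 1 2 3 4 5 6 7 8 9 10 11

the unique w with this rank table is (3, 4, 6, 5, 8, 10, 2, 9, 7, 11, 1).

ℓ(w)=21; the 6 essential cells (i,j,r):

[(3, 5, 2), (6, 2, 0), (6, 7, 4), (6, 9, 5), (8, 7, 5), (10, 1, 0)]


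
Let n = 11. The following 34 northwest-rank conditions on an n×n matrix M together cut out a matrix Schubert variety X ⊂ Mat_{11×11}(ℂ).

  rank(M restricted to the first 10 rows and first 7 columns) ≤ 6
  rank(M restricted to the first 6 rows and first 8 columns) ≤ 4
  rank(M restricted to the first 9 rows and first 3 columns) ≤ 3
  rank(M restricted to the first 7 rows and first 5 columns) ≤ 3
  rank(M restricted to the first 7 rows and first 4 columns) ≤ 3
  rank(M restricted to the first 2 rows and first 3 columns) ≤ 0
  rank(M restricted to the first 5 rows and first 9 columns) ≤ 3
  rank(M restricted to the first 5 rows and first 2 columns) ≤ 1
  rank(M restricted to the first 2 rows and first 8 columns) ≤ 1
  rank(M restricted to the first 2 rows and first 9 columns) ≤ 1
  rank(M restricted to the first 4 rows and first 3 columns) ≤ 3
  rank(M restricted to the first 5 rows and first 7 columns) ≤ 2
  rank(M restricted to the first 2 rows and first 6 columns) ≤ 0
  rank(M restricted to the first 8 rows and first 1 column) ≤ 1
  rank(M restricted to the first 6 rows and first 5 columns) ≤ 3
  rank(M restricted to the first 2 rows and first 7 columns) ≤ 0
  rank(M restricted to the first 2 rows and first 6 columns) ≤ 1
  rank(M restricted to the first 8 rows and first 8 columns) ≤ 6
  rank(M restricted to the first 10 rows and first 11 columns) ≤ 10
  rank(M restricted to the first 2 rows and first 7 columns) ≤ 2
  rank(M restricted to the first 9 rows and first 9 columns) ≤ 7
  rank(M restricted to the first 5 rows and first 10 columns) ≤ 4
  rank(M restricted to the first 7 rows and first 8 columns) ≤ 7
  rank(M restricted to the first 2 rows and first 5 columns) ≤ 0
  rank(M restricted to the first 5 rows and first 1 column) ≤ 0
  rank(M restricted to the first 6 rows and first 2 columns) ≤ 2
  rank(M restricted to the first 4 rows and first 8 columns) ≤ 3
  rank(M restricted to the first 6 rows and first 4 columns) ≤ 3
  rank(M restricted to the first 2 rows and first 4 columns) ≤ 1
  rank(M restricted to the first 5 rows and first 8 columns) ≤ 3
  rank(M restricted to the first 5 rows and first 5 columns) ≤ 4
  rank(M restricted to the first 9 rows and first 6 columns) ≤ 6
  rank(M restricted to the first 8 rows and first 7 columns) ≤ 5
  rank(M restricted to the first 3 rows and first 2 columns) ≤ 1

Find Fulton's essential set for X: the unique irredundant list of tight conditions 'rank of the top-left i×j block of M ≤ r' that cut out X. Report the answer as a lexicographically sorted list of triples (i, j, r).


The tightest implied rank at each (i,j), from the 34 conditions:

  i=1: 0 0 0 0 0 0 0 1 1 1 1
  i=2: 0 0 0 0 0 0 0 1 1 2 2
  i=3: 0 1 1 1 1 1 1 2 2 3 3
  i=4: 0 1 2 2 2 2 2 3 3 4 4
  i=5: 0 1 2 2 2 2 2 3 3 4 5
  i=6: 1 2 3 3 3 3 3 4 4 5 6
  i=7: 1 2 3 3 3 4 4 5 5 6 7
  i=8: 1 2 3 4 4 5 5 6 6 7 8
  i=9: 1 2 3 4 5 6 6 7 7 8 9
  i=10: 1 2 3 4 5 6 6 7 8 9 10
  i=11: 1 2 3 4 5 6 7 8 9 10 11

hence w(1..11) = (8, 10, 2, 3, 11, 1, 6, 4, 5, 9, 7).

7 SE-corners of the 26-cell Rothe diagram give Ess(w):

[(2, 7, 0), (2, 9, 1), (5, 1, 0), (5, 7, 2), (5, 9, 3), (7, 5, 3), (10, 7, 6)]


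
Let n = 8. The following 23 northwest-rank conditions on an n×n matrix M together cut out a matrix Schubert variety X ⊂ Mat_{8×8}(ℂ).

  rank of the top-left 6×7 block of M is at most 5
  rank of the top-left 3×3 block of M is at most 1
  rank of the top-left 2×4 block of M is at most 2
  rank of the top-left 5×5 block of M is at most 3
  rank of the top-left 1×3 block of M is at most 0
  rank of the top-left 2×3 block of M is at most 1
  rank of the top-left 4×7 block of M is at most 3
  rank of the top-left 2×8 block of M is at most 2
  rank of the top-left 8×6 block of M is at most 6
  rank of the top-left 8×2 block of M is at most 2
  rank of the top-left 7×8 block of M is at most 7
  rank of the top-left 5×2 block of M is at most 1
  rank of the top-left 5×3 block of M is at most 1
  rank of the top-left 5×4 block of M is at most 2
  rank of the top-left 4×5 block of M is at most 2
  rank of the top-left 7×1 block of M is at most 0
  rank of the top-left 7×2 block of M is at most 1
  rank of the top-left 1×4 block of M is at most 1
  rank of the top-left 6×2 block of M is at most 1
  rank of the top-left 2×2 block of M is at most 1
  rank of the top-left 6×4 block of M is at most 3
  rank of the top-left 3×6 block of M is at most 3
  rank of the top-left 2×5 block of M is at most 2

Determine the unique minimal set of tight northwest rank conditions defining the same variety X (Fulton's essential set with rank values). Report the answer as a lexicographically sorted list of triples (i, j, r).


Rank table r_w(8×8) implied by the 23 constraints:

  0 0 0 1 1 1 1 1
  0 1 1 2 2 2 2 2
  0 1 1 2 2 3 3 3
  0 1 1 2 2 3 3 4
  0 1 1 2 3 4 4 5
  0 1 2 3 4 5 5 6
  0 1 2 3 4 5 6 7
  1 2 3 4 5 6 7 8

second differences of R give the permutation w = (4, 2, 6, 8, 5, 3, 7, 1).

Rothe diagram D(w) (15 cells), 5 SE-corners (essential conditions):

[(1, 3, 0), (4, 5, 2), (4, 7, 3), (5, 3, 1), (7, 1, 0)]


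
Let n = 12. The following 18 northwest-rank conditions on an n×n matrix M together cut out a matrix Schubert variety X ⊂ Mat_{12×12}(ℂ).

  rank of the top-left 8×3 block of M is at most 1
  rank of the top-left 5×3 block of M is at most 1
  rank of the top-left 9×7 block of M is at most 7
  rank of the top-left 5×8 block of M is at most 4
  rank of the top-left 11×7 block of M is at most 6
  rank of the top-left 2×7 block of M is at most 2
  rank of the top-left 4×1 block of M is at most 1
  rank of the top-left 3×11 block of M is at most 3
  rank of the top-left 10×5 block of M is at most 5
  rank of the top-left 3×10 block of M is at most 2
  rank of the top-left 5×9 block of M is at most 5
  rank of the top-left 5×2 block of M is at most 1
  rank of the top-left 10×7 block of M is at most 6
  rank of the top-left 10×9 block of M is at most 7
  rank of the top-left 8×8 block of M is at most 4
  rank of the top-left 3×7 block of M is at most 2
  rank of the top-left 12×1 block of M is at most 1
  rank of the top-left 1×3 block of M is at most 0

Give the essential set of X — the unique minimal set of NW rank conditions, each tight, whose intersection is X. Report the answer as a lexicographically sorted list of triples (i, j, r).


Propagating the 18 rank bounds to every northwest block:

  0  0  0  1  1  1  1  1  1  1  1  1
  1  1  1  2  2  2  2  2  2  2  2  2
  1  1  1  2  2  2  2  2  2  2  3  3
  1  1  1  2  3  3  3  3  3  3  4  4
  1  1  1  2  3  4  4  4  4  4  5  5
  1  1  1  2  3  4  4  4  5  5  6  6
  1  1  1  2  3  4  4  4  5  6  7  7
  1  1  1  2  3  4  4  4  5  6  7  8
  1  2  2  3  4  5  5  5  6  7  8  9
  1  2  3  4  5  6  6  6  7  8  9  10
  1  2  3  4  5  6  6  7  8  9  10  11
  1  2  3  4  5  6  7  8  9  10  11  12

the unique w with this rank table is (4, 1, 11, 5, 6, 9, 10, 12, 2, 3, 8, 7).

Fulton essential set (5 of the 28 Rothe cells):

[(1, 3, 0), (3, 10, 2), (8, 3, 1), (8, 8, 4), (11, 7, 6)]


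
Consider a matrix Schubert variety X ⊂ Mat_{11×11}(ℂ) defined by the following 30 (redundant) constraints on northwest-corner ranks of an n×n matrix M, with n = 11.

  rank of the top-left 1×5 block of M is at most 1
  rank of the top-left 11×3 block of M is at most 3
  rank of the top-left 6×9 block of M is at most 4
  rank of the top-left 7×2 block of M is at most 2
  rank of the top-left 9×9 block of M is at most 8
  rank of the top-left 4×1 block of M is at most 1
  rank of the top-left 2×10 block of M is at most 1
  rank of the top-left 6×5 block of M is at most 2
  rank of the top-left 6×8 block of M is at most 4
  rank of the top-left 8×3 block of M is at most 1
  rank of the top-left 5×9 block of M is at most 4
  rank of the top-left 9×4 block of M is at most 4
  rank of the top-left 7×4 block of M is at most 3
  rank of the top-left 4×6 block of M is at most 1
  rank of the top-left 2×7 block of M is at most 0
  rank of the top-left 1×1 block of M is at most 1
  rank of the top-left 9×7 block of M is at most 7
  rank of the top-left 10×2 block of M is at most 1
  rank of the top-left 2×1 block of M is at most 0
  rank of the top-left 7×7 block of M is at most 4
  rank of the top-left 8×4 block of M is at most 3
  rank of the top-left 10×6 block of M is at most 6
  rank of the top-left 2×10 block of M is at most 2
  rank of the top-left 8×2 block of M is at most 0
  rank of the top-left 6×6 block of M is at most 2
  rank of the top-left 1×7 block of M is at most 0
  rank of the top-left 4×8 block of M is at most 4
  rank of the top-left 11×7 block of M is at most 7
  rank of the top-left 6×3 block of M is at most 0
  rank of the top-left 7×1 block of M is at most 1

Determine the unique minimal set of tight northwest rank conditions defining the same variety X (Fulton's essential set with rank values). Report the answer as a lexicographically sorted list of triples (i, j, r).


Recovering R(i,j) via the rank-extension bound from the 30 conditions:

  i=1: 0 0 0 0 0 0 0 1 1 1 1
  i=2: 0 0 0 0 0 0 0 1 1 1 2
  i=3: 0 0 0 1 1 1 1 2 2 2 3
  i=4: 0 0 0 1 1 1 2 3 3 3 4
  i=5: 0 0 0 1 2 2 3 4 4 4 5
  i=6: 0 0 0 1 2 2 3 4 4 5 6
  i=7: 0 0 1 2 3 3 4 5 5 6 7
  i=8: 0 0 1 2 3 4 5 6 6 7 8
  i=9: 1 1 2 3 4 5 6 7 7 8 9
  i=10: 1 1 2 3 4 5 6 7 8 9 10
  i=11: 1 2 3 4 5 6 7 8 9 10 11

giving w = (8, 11, 4, 7, 5, 10, 3, 6, 1, 9, 2) via Δ²R.

8 SE-corners of the 37-cell Rothe diagram give Ess(w):

[(2, 7, 0), (2, 10, 1), (4, 6, 1), (6, 3, 0), (6, 6, 2), (6, 9, 4), (8, 2, 0), (10, 2, 1)]


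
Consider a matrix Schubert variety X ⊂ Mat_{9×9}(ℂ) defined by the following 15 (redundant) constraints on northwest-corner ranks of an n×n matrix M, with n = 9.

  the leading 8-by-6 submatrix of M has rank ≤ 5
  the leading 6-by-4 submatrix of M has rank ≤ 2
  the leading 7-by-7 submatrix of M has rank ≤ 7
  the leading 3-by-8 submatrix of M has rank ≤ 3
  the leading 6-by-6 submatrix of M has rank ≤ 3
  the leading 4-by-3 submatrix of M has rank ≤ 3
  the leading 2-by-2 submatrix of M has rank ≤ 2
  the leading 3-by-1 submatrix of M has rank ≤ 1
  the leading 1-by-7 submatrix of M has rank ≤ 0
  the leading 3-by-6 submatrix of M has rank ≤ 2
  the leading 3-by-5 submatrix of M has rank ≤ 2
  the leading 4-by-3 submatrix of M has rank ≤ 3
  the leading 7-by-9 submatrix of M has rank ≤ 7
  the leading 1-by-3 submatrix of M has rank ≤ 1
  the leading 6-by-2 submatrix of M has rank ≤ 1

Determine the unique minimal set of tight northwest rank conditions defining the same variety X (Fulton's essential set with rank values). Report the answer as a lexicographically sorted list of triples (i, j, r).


Propagating the 15 rank bounds to every northwest block:

  R[1]: 0 | 0 | 0 | 0 | 0 | 0 | 0 | 1 | 1
  R[2]: 1 | 1 | 1 | 1 | 1 | 1 | 1 | 2 | 2
  R[3]: 1 | 1 | 2 | 2 | 2 | 2 | 2 | 3 | 3
  R[4]: 1 | 1 | 2 | 2 | 3 | 3 | 3 | 4 | 4
  R[5]: 1 | 1 | 2 | 2 | 3 | 3 | 4 | 5 | 5
  R[6]: 1 | 1 | 2 | 2 | 3 | 3 | 4 | 5 | 6
  R[7]: 1 | 2 | 3 | 3 | 4 | 4 | 5 | 6 | 7
  R[8]: 1 | 2 | 3 | 4 | 5 | 5 | 6 | 7 | 8
  R[9]: 1 | 2 | 3 | 4 | 5 | 6 | 7 | 8 | 9

so w = (8, 1, 3, 5, 7, 9, 2, 4, 6).

ℓ(w)=16; the 4 essential cells (i,j,r):

[(1, 7, 0), (6, 2, 1), (6, 4, 2), (6, 6, 3)]


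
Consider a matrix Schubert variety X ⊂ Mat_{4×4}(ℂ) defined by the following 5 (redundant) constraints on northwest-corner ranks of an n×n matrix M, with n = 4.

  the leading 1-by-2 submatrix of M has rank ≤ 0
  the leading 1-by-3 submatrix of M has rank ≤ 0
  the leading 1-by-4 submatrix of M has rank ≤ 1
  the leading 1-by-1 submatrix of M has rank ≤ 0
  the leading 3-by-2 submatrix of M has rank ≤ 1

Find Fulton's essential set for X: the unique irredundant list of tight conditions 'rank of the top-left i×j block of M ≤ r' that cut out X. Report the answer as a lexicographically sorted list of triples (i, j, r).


The tightest implied rank at each (i,j), from the 5 conditions:

  R[1]: 0 | 0 | 0 | 1
  R[2]: 1 | 1 | 1 | 2
  R[3]: 1 | 1 | 2 | 3
  R[4]: 1 | 2 | 3 | 4

the unique w with this rank table is (4, 1, 3, 2).

D(w) has 4 cells with 2 SE-corners; essential set:

[(1, 3, 0), (3, 2, 1)]


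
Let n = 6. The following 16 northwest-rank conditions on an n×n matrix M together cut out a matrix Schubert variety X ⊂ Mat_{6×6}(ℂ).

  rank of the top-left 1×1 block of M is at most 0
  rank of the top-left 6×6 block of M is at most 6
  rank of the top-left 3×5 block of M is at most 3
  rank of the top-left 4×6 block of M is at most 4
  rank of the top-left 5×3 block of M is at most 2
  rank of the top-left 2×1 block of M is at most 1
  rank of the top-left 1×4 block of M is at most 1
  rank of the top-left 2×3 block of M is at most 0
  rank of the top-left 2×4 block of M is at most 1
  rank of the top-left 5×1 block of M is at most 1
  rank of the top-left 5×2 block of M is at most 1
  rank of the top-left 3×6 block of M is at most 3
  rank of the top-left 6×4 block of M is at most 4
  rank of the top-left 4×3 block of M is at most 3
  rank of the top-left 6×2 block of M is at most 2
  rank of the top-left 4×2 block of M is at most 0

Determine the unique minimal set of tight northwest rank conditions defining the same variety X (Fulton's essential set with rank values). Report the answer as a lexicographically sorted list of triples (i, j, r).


The tightest implied rank at each (i,j), from the 16 conditions:

  R[1]: 0 | 0 | 0 | 1 | 1 | 1
  R[2]: 0 | 0 | 0 | 1 | 2 | 2
  R[3]: 0 | 0 | 1 | 2 | 3 | 3
  R[4]: 0 | 0 | 1 | 2 | 3 | 4
  R[5]: 1 | 1 | 2 | 3 | 4 | 5
  R[6]: 1 | 2 | 3 | 4 | 5 | 6

the unique w with this rank table is (4, 5, 3, 6, 1, 2).

ℓ(w)=10; the 2 essential cells (i,j,r):

[(2, 3, 0), (4, 2, 0)]


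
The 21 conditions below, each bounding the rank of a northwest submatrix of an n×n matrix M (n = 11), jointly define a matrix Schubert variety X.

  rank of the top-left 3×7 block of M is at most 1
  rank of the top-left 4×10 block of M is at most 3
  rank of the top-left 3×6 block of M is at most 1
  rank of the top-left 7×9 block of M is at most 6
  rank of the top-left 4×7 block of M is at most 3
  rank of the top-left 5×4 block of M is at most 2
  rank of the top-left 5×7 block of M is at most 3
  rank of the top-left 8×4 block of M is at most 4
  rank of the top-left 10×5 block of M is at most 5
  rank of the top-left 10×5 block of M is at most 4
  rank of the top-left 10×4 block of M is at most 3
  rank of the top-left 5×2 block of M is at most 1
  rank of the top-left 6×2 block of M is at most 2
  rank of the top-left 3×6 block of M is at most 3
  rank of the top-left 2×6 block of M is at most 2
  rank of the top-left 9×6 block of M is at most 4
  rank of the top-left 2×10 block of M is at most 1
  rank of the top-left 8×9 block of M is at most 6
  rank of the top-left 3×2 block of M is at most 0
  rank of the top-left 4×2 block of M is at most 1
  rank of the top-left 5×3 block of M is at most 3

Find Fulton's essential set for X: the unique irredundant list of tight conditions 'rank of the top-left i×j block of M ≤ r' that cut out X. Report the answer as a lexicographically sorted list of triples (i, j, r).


Reconstructing r_w from the 21 given conditions:

  0, 0, 1, 1, 1, 1, 1, 1, 1, 1, 1
  0, 0, 1, 1, 1, 1, 1, 1, 1, 1, 2
  0, 0, 1, 1, 1, 1, 1, 2, 2, 2, 3
  1, 1, 2, 2, 2, 2, 2, 3, 3, 3, 4
  1, 1, 2, 2, 3, 3, 3, 4, 4, 4, 5
  1, 2, 3, 3, 4, 4, 4, 5, 5, 5, 6
  1, 2, 3, 3, 4, 4, 5, 6, 6, 6, 7
  1, 2, 3, 3, 4, 4, 5, 6, 6, 7, 8
  1, 2, 3, 3, 4, 4, 5, 6, 7, 8, 9
  1, 2, 3, 3, 4, 5, 6, 7, 8, 9, 10
  1, 2, 3, 4, 5, 6, 7, 8, 9, 10, 11

hence w(1..11) = (3, 11, 8, 1, 5, 2, 7, 10, 9, 6, 4).

D(w) has 27 cells with 8 SE-corners; essential set:

[(2, 10, 1), (3, 2, 0), (3, 7, 1), (5, 2, 1), (5, 4, 2), (8, 9, 6), (9, 6, 4), (10, 4, 3)]


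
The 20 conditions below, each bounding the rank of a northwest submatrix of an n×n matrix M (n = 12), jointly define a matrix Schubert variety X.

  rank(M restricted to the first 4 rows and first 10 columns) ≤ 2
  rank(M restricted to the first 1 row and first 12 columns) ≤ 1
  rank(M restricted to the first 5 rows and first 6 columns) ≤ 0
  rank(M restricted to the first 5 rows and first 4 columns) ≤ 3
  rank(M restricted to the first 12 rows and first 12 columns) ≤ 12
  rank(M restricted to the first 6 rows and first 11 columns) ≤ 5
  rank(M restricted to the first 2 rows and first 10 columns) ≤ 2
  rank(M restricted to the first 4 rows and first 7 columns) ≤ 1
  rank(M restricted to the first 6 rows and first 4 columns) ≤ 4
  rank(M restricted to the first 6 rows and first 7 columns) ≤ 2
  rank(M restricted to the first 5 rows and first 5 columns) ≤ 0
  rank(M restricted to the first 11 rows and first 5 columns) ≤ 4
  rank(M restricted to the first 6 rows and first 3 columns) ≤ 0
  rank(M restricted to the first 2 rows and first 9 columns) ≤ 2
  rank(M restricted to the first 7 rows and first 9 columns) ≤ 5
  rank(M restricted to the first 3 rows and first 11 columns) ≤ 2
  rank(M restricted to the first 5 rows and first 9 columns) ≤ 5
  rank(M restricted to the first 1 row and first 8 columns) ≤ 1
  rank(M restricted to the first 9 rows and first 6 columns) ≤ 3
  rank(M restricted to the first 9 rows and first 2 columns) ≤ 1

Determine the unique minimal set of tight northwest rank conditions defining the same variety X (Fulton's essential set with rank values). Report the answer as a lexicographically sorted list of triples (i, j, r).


Propagating the 20 rank bounds to every northwest block:

  R[1]: 0 | 0 | 0 | 0 | 0 | 0 | 1 | 1 | 1 | 1 | 1 | 1
  R[2]: 0 | 0 | 0 | 0 | 0 | 0 | 1 | 2 | 2 | 2 | 2 | 2
  R[3]: 0 | 0 | 0 | 0 | 0 | 0 | 1 | 2 | 2 | 2 | 2 | 3
  R[4]: 0 | 0 | 0 | 0 | 0 | 0 | 1 | 2 | 2 | 2 | 3 | 4
  R[5]: 0 | 0 | 0 | 0 | 0 | 0 | 1 | 2 | 3 | 3 | 4 | 5
  R[6]: 0 | 0 | 0 | 1 | 1 | 1 | 2 | 3 | 4 | 4 | 5 | 6
  R[7]: 1 | 1 | 1 | 2 | 2 | 2 | 3 | 4 | 5 | 5 | 6 | 7
  R[8]: 1 | 1 | 2 | 3 | 3 | 3 | 4 | 5 | 6 | 6 | 7 | 8
  R[9]: 1 | 1 | 2 | 3 | 3 | 3 | 4 | 5 | 6 | 7 | 8 | 9
  R[10]: 1 | 2 | 3 | 4 | 4 | 4 | 5 | 6 | 7 | 8 | 9 | 10
  R[11]: 1 | 2 | 3 | 4 | 4 | 5 | 6 | 7 | 8 | 9 | 10 | 11
  R[12]: 1 | 2 | 3 | 4 | 5 | 6 | 7 | 8 | 9 | 10 | 11 | 12

second differences of R give the permutation w = (7, 8, 12, 11, 9, 4, 1, 3, 10, 2, 6, 5).

7 SE-corners of the 43-cell Rothe diagram give Ess(w):

[(3, 11, 2), (4, 10, 2), (5, 6, 0), (6, 3, 0), (9, 2, 1), (9, 6, 3), (11, 5, 4)]


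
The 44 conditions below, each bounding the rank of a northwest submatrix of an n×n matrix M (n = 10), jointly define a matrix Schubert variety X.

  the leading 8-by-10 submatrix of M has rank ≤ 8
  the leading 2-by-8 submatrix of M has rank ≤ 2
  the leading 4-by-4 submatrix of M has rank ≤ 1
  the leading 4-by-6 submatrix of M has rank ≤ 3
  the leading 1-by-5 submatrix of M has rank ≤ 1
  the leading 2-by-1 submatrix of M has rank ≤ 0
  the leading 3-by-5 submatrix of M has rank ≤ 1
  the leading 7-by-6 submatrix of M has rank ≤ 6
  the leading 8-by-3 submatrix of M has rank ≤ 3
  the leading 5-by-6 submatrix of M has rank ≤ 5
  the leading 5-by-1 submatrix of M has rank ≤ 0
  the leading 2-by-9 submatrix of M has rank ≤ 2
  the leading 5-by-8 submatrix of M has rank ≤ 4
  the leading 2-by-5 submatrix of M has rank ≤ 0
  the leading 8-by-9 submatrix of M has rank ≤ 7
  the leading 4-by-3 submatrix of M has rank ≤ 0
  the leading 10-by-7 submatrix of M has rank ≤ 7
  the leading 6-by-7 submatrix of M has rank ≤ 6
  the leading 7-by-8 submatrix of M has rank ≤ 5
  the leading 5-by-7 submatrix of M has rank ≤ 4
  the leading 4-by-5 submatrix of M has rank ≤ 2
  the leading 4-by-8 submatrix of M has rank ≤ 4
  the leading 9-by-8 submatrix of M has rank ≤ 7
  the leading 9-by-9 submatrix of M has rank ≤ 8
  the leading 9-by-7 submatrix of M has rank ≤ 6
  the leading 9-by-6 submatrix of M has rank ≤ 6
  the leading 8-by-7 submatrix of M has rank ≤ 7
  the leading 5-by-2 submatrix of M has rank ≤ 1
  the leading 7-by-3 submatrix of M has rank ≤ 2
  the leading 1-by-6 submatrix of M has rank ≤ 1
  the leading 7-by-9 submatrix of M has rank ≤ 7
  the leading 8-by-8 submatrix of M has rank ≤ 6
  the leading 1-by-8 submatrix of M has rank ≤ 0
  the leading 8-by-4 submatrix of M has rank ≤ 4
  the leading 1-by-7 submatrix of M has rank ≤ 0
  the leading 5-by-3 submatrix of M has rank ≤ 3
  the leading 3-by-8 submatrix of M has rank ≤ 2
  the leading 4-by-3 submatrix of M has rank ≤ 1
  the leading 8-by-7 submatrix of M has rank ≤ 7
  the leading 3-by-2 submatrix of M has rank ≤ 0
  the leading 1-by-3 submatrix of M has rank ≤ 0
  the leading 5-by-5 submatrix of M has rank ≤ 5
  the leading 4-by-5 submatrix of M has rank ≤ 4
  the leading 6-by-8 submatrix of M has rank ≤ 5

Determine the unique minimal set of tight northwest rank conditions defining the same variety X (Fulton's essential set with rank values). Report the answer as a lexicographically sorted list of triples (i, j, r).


Rank table r_w(10×10) implied by the 44 constraints:

  0 | 0 | 0 | 0 | 0 | 0 | 0 | 0 | 1 | 1
  0 | 0 | 0 | 0 | 0 | 1 | 1 | 1 | 2 | 2
  0 | 0 | 0 | 1 | 1 | 2 | 2 | 2 | 3 | 3
  0 | 0 | 0 | 1 | 2 | 3 | 3 | 3 | 4 | 4
  0 | 1 | 1 | 2 | 3 | 4 | 4 | 4 | 5 | 5
  1 | 2 | 2 | 3 | 4 | 5 | 5 | 5 | 6 | 6
  1 | 2 | 2 | 3 | 4 | 5 | 5 | 5 | 6 | 7
  1 | 2 | 3 | 4 | 5 | 6 | 6 | 6 | 7 | 8
  1 | 2 | 3 | 4 | 5 | 6 | 6 | 7 | 8 | 9
  1 | 2 | 3 | 4 | 5 | 6 | 7 | 8 | 9 | 10

giving w = (9, 6, 4, 5, 2, 1, 10, 3, 8, 7) via Δ²R.

|D(w)|=24, |Ess(w)|=7:

[(1, 8, 0), (2, 5, 0), (4, 3, 0), (5, 1, 0), (7, 3, 2), (7, 8, 5), (9, 7, 6)]
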